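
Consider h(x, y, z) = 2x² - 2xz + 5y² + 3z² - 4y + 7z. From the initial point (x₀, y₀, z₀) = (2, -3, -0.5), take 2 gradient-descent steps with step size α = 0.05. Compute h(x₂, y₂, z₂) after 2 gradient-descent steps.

∇h = (4x - 2z, 10y - 4, -2x + 6z + 7)
Step 1: at (2, -3, -0.5), ∇h = (9, -34, 0) → (2, -3, -0.5) − 0.05·(9, -34, 0) = (1.55, -1.3, -0.5)
Step 2: at (1.55, -1.3, -0.5), ∇h = (7.2, -17, 0.9) → (1.55, -1.3, -0.5) − 0.05·(7.2, -17, 0.9) = (1.19, -0.45, -0.545)
h(1.19, -0.45, -0.545) = 4.017875

4.017875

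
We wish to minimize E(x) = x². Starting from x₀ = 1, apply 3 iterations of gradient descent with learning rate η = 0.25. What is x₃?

E′(x) = 2x
x₁ = 1 − 0.25·2 = 0.5
x₂ = 0.5 − 0.25·1 = 0.25
x₃ = 0.25 − 0.25·0.5 = 0.125

0.125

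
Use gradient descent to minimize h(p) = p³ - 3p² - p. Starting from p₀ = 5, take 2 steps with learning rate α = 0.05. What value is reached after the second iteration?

h′(p) = 3p² - 6p - 1
p₁ = 5 − 0.05·44 = 2.8
p₂ = 2.8 − 0.05·5.72 = 2.514

2.514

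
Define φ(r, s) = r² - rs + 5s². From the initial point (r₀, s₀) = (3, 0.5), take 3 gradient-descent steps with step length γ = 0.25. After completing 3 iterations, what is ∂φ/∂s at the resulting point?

-4.5703125

∇φ = (2r - s, -r + 10s)
Step 1: at (3, 0.5), ∇φ = (5.5, 2) → (3, 0.5) − 0.25·(5.5, 2) = (1.625, 0)
Step 2: at (1.625, 0), ∇φ = (3.25, -1.625) → (1.625, 0) − 0.25·(3.25, -1.625) = (0.8125, 0.40625)
Step 3: at (0.8125, 0.40625), ∇φ = (1.21875, 3.25) → (0.8125, 0.40625) − 0.25·(1.21875, 3.25) = (0.5078125, -0.40625)
∂φ/∂s at (0.5078125, -0.40625) = -4.5703125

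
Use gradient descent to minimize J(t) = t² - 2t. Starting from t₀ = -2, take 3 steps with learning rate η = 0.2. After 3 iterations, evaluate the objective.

J′(t) = 2t - 2
t₁ = -2 − 0.2·(-6) = -0.8
t₂ = -0.8 − 0.2·(-3.6) = -0.08
t₃ = -0.08 − 0.2·(-2.16) = 0.352
J(0.352) = -0.580096

-0.580096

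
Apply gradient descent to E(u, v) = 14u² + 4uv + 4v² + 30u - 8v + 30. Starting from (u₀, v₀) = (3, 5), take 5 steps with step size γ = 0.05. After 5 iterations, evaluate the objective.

4.1073351168

∇E = (28u + 4v + 30, 4u + 8v - 8)
(u₁, v₁) = (3, 5) − 0.05·(134, 44) = (-3.7, 2.8)
(u₂, v₂) = (-3.7, 2.8) − 0.05·(-62.4, -0.4) = (-0.58, 2.82)
(u₃, v₃) = (-0.58, 2.82) − 0.05·(25.04, 12.24) = (-1.832, 2.208)
(u₄, v₄) = (-1.832, 2.208) − 0.05·(-12.464, 2.336) = (-1.2088, 2.0912)
(u₅, v₅) = (-1.2088, 2.0912) − 0.05·(4.5184, 3.8944) = (-1.43472, 1.89648)
E(-1.43472, 1.89648) = 4.1073351168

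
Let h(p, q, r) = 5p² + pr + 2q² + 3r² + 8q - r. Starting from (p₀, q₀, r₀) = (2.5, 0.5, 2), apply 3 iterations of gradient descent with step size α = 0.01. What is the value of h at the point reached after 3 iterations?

26.67829552705125

∇h = (10p + r, 4q + 8, p + 6r - 1)
Step 1: at (2.5, 0.5, 2), ∇h = (27, 10, 13.5) → (2.5, 0.5, 2) − 0.01·(27, 10, 13.5) = (2.23, 0.4, 1.865)
Step 2: at (2.23, 0.4, 1.865), ∇h = (24.165, 9.6, 12.42) → (2.23, 0.4, 1.865) − 0.01·(24.165, 9.6, 12.42) = (1.98835, 0.304, 1.7408)
Step 3: at (1.98835, 0.304, 1.7408), ∇h = (21.6243, 9.216, 11.43315) → (1.98835, 0.304, 1.7408) − 0.01·(21.6243, 9.216, 11.43315) = (1.772107, 0.21184, 1.6264685)
h(1.772107, 0.21184, 1.6264685) = 26.67829552705125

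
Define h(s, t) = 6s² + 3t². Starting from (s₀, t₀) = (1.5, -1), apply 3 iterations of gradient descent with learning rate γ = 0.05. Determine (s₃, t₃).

(0.096, -0.343)

∇h = (12s, 6t)
Step 1: at (1.5, -1), ∇h = (18, -6) → (1.5, -1) − 0.05·(18, -6) = (0.6, -0.7)
Step 2: at (0.6, -0.7), ∇h = (7.2, -4.2) → (0.6, -0.7) − 0.05·(7.2, -4.2) = (0.24, -0.49)
Step 3: at (0.24, -0.49), ∇h = (2.88, -2.94) → (0.24, -0.49) − 0.05·(2.88, -2.94) = (0.096, -0.343)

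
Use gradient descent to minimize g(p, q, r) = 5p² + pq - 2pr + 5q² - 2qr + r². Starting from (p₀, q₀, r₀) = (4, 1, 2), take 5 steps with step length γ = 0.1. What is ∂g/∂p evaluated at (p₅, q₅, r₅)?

∇g = (10p + q - 2r, p + 10q - 2r, -2p - 2q + 2r)
(p₁, q₁, r₁) = (4, 1, 2) − 0.1·(37, 10, -6) = (0.3, 0, 2.6)
(p₂, q₂, r₂) = (0.3, 0, 2.6) − 0.1·(-2.2, -4.9, 4.6) = (0.52, 0.49, 2.14)
(p₃, q₃, r₃) = (0.52, 0.49, 2.14) − 0.1·(1.41, 1.14, 2.26) = (0.379, 0.376, 1.914)
(p₄, q₄, r₄) = (0.379, 0.376, 1.914) − 0.1·(0.338, 0.311, 2.318) = (0.3452, 0.3449, 1.6822)
(p₅, q₅, r₅) = (0.3452, 0.3449, 1.6822) − 0.1·(0.4325, 0.4298, 1.9842) = (0.30195, 0.30192, 1.48378)
∂g/∂p at (0.30195, 0.30192, 1.48378) = 0.35386

0.35386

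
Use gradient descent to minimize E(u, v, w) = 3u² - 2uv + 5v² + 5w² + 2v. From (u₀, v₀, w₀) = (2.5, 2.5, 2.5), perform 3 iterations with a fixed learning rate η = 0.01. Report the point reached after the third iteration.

∇E = (6u - 2v, -2u + 10v + 2, 10w)
Step 1: at (2.5, 2.5, 2.5), ∇E = (10, 22, 25) → (2.5, 2.5, 2.5) − 0.01·(10, 22, 25) = (2.4, 2.28, 2.25)
Step 2: at (2.4, 2.28, 2.25), ∇E = (9.84, 20, 22.5) → (2.4, 2.28, 2.25) − 0.01·(9.84, 20, 22.5) = (2.3016, 2.08, 2.025)
Step 3: at (2.3016, 2.08, 2.025), ∇E = (9.6496, 18.1968, 20.25) → (2.3016, 2.08, 2.025) − 0.01·(9.6496, 18.1968, 20.25) = (2.205104, 1.898032, 1.8225)

(2.205104, 1.898032, 1.8225)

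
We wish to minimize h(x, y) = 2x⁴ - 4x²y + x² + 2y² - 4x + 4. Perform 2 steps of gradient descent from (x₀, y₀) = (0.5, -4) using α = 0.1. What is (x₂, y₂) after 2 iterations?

(1.9192, -1.056)

∇h = (8x³ - 8xy + 2x - 4, -4x² + 4y)
(x₁, y₁) = (0.5, -4) − 0.1·(14, -17) = (-0.9, -2.3)
(x₂, y₂) = (-0.9, -2.3) − 0.1·(-28.192, -12.44) = (1.9192, -1.056)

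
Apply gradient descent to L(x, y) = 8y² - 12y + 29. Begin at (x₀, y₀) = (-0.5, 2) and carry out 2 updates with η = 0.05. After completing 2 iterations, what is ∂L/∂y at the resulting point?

0.8

∇L = (0, 16y - 12)
Step 1: at (-0.5, 2), ∇L = (0, 20) → (-0.5, 2) − 0.05·(0, 20) = (-0.5, 1)
Step 2: at (-0.5, 1), ∇L = (0, 4) → (-0.5, 1) − 0.05·(0, 4) = (-0.5, 0.8)
∂L/∂y at (-0.5, 0.8) = 0.8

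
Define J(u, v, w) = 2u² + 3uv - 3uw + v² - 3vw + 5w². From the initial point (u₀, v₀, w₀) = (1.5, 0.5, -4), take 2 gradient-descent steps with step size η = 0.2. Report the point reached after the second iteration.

(4.44, 2.76, -8.44)

∇J = (4u + 3v - 3w, 3u + 2v - 3w, -3u - 3v + 10w)
(u₁, v₁, w₁) = (1.5, 0.5, -4) − 0.2·(19.5, 17.5, -46) = (-2.4, -3, 5.2)
(u₂, v₂, w₂) = (-2.4, -3, 5.2) − 0.2·(-34.2, -28.8, 68.2) = (4.44, 2.76, -8.44)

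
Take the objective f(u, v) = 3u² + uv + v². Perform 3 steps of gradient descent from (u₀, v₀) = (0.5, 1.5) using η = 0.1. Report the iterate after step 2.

∇f = (6u + v, u + 2v)
Step 1: at (0.5, 1.5), ∇f = (4.5, 3.5) → (0.5, 1.5) − 0.1·(4.5, 3.5) = (0.05, 1.15)
Step 2: at (0.05, 1.15), ∇f = (1.45, 2.35) → (0.05, 1.15) − 0.1·(1.45, 2.35) = (-0.095, 0.915)

(-0.095, 0.915)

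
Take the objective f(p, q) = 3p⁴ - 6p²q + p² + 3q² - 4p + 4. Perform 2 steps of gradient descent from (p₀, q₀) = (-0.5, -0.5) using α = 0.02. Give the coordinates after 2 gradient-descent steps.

∇f = (12p³ - 12pq + 2p - 4, -6p² + 6q)
(p₁, q₁) = (-0.5, -0.5) − 0.02·(-9.5, -4.5) = (-0.31, -0.41)
(p₂, q₂) = (-0.31, -0.41) − 0.02·(-6.502692, -3.0366) = (-0.17994616, -0.349268)

(-0.17994616, -0.349268)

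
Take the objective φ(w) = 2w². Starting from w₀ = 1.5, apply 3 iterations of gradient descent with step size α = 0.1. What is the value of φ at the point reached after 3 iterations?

0.209952

φ′(w) = 4w
w₁ = 1.5 − 0.1·6 = 0.9
w₂ = 0.9 − 0.1·3.6 = 0.54
w₃ = 0.54 − 0.1·2.16 = 0.324
φ(0.324) = 0.209952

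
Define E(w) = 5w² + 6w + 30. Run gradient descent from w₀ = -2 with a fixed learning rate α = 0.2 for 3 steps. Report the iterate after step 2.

-2

E′(w) = 10w + 6
Step 1: E′(-2) = -14; w₁ = -2 − 0.2·(-14) = 0.8
Step 2: E′(0.8) = 14; w₂ = 0.8 − 0.2·14 = -2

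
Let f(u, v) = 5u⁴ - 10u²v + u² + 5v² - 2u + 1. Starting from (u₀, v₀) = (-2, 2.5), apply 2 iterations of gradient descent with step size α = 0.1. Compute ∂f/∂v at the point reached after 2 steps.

-236923.76064

∇f = (20u³ - 20uv + 2u - 2, -10u² + 10v)
(u₁, v₁) = (-2, 2.5) − 0.1·(-66, -15) = (4.6, 4)
(u₂, v₂) = (4.6, 4) − 0.1·(1585.92, -171.6) = (-153.992, 21.16)
∂f/∂v at (-153.992, 21.16) = -236923.76064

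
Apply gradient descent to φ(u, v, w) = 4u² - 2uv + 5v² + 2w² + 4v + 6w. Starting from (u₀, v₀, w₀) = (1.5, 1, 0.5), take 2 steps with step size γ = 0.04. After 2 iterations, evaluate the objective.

2.98297984

∇φ = (8u - 2v, -2u + 10v + 4, 4w + 6)
Step 1: at (1.5, 1, 0.5), ∇φ = (10, 11, 8) → (1.5, 1, 0.5) − 0.04·(10, 11, 8) = (1.1, 0.56, 0.18)
Step 2: at (1.1, 0.56, 0.18), ∇φ = (7.68, 7.4, 6.72) → (1.1, 0.56, 0.18) − 0.04·(7.68, 7.4, 6.72) = (0.7928, 0.264, -0.0888)
φ(0.7928, 0.264, -0.0888) = 2.98297984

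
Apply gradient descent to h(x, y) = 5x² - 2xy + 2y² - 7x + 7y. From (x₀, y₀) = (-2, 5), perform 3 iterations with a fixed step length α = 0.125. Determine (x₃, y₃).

(0.8359375, -0.578125)

∇h = (10x - 2y - 7, -2x + 4y + 7)
Step 1: at (-2, 5), ∇h = (-37, 31) → (-2, 5) − 0.125·(-37, 31) = (2.625, 1.125)
Step 2: at (2.625, 1.125), ∇h = (17, 6.25) → (2.625, 1.125) − 0.125·(17, 6.25) = (0.5, 0.34375)
Step 3: at (0.5, 0.34375), ∇h = (-2.6875, 7.375) → (0.5, 0.34375) − 0.125·(-2.6875, 7.375) = (0.8359375, -0.578125)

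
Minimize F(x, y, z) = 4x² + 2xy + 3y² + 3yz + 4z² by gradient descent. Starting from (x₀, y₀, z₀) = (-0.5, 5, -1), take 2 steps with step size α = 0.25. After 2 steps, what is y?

∇F = (8x + 2y, 2x + 6y + 3z, 3y + 8z)
Step 1: at (-0.5, 5, -1), ∇F = (6, 26, 7) → (-0.5, 5, -1) − 0.25·(6, 26, 7) = (-2, -1.5, -2.75)
Step 2: at (-2, -1.5, -2.75), ∇F = (-19, -21.25, -26.5) → (-2, -1.5, -2.75) − 0.25·(-19, -21.25, -26.5) = (2.75, 3.8125, 3.875)
y = 3.8125

3.8125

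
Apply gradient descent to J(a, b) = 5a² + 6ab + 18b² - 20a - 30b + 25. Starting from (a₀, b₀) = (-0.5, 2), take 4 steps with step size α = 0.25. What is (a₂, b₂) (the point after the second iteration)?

∇J = (10a + 6b - 20, 6a + 36b - 30)
Step 1: at (-0.5, 2), ∇J = (-13, 39) → (-0.5, 2) − 0.25·(-13, 39) = (2.75, -7.75)
Step 2: at (2.75, -7.75), ∇J = (-39, -292.5) → (2.75, -7.75) − 0.25·(-39, -292.5) = (12.5, 65.375)

(12.5, 65.375)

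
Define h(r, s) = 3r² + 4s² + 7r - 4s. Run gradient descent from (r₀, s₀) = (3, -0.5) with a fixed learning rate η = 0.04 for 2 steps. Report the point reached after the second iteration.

∇h = (6r + 7, 8s - 4)
Step 1: at (3, -0.5), ∇h = (25, -8) → (3, -0.5) − 0.04·(25, -8) = (2, -0.18)
Step 2: at (2, -0.18), ∇h = (19, -5.44) → (2, -0.18) − 0.04·(19, -5.44) = (1.24, 0.0376)

(1.24, 0.0376)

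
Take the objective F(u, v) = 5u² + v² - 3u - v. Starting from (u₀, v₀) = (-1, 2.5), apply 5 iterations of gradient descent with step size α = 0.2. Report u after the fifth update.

∇F = (10u - 3, 2v - 1)
Step 1: at (-1, 2.5), ∇F = (-13, 4) → (-1, 2.5) − 0.2·(-13, 4) = (1.6, 1.7)
Step 2: at (1.6, 1.7), ∇F = (13, 2.4) → (1.6, 1.7) − 0.2·(13, 2.4) = (-1, 1.22)
Step 3: at (-1, 1.22), ∇F = (-13, 1.44) → (-1, 1.22) − 0.2·(-13, 1.44) = (1.6, 0.932)
Step 4: at (1.6, 0.932), ∇F = (13, 0.864) → (1.6, 0.932) − 0.2·(13, 0.864) = (-1, 0.7592)
Step 5: at (-1, 0.7592), ∇F = (-13, 0.5184) → (-1, 0.7592) − 0.2·(-13, 0.5184) = (1.6, 0.65552)
u = 1.6

1.6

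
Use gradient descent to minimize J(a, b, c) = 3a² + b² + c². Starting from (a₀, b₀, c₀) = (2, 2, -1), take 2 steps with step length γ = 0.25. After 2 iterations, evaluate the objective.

∇J = (6a, 2b, 2c)
(a₁, b₁, c₁) = (2, 2, -1) − 0.25·(12, 4, -2) = (-1, 1, -0.5)
(a₂, b₂, c₂) = (-1, 1, -0.5) − 0.25·(-6, 2, -1) = (0.5, 0.5, -0.25)
J(0.5, 0.5, -0.25) = 1.0625

1.0625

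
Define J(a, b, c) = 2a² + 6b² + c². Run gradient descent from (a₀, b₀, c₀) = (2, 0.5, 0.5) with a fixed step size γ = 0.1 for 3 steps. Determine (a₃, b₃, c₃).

∇J = (4a, 12b, 2c)
Step 1: at (2, 0.5, 0.5), ∇J = (8, 6, 1) → (2, 0.5, 0.5) − 0.1·(8, 6, 1) = (1.2, -0.1, 0.4)
Step 2: at (1.2, -0.1, 0.4), ∇J = (4.8, -1.2, 0.8) → (1.2, -0.1, 0.4) − 0.1·(4.8, -1.2, 0.8) = (0.72, 0.02, 0.32)
Step 3: at (0.72, 0.02, 0.32), ∇J = (2.88, 0.24, 0.64) → (0.72, 0.02, 0.32) − 0.1·(2.88, 0.24, 0.64) = (0.432, -0.004, 0.256)

(0.432, -0.004, 0.256)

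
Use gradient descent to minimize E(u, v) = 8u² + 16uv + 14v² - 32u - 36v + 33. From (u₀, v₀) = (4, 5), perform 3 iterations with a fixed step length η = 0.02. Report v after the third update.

0.686656

∇E = (16u + 16v - 32, 16u + 28v - 36)
Step 1: at (4, 5), ∇E = (112, 168) → (4, 5) − 0.02·(112, 168) = (1.76, 1.64)
Step 2: at (1.76, 1.64), ∇E = (22.4, 38.08) → (1.76, 1.64) − 0.02·(22.4, 38.08) = (1.312, 0.8784)
Step 3: at (1.312, 0.8784), ∇E = (3.0464, 9.5872) → (1.312, 0.8784) − 0.02·(3.0464, 9.5872) = (1.251072, 0.686656)
v = 0.686656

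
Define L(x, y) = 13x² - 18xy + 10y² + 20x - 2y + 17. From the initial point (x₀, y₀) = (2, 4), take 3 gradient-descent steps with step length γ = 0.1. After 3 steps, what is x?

∇L = (26x - 18y + 20, -18x + 20y - 2)
(x₁, y₁) = (2, 4) − 0.1·(0, 42) = (2, -0.2)
(x₂, y₂) = (2, -0.2) − 0.1·(75.6, -42) = (-5.56, 4)
(x₃, y₃) = (-5.56, 4) − 0.1·(-196.56, 178.08) = (14.096, -13.808)
x = 14.096

14.096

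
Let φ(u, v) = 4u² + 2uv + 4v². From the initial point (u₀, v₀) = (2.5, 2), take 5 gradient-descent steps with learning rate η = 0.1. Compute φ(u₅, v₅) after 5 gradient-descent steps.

0.0000393216

∇φ = (8u + 2v, 2u + 8v)
(u₁, v₁) = (2.5, 2) − 0.1·(24, 21) = (0.1, -0.1)
(u₂, v₂) = (0.1, -0.1) − 0.1·(0.6, -0.6) = (0.04, -0.04)
(u₃, v₃) = (0.04, -0.04) − 0.1·(0.24, -0.24) = (0.016, -0.016)
(u₄, v₄) = (0.016, -0.016) − 0.1·(0.096, -0.096) = (0.0064, -0.0064)
(u₅, v₅) = (0.0064, -0.0064) − 0.1·(0.0384, -0.0384) = (0.00256, -0.00256)
φ(0.00256, -0.00256) = 0.0000393216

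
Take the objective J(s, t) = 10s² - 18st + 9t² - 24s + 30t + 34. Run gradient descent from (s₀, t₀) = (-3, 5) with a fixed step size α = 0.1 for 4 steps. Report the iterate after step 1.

∇J = (20s - 18t - 24, -18s + 18t + 30)
(s₁, t₁) = (-3, 5) − 0.1·(-174, 174) = (14.4, -12.4)

(14.4, -12.4)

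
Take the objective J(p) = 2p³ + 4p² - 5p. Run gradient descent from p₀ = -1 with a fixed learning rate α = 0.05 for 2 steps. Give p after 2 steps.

J′(p) = 6p² + 8p - 5
p₁ = -1 − 0.05·(-7) = -0.65
p₂ = -0.65 − 0.05·(-7.665) = -0.26675

-0.26675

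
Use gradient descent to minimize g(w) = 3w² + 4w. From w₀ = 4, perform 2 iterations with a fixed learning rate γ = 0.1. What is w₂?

0.08

g′(w) = 6w + 4
Step 1: g′(4) = 28; w₁ = 4 − 0.1·28 = 1.2
Step 2: g′(1.2) = 11.2; w₂ = 1.2 − 0.1·11.2 = 0.08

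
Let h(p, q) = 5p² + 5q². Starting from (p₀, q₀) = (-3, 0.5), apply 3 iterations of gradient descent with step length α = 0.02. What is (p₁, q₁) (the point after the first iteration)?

∇h = (10p, 10q)
(p₁, q₁) = (-3, 0.5) − 0.02·(-30, 5) = (-2.4, 0.4)

(-2.4, 0.4)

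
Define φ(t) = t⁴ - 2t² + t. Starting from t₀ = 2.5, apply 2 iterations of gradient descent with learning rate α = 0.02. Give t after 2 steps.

φ′(t) = 4t³ - 4t + 1
t₁ = 2.5 − 0.02·53.5 = 1.43
t₂ = 1.43 − 0.02·6.976828 = 1.29046344

1.29046344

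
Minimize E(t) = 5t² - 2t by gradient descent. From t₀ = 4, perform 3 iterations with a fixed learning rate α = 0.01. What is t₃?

E′(t) = 10t - 2
Step 1: E′(4) = 38; t₁ = 4 − 0.01·38 = 3.62
Step 2: E′(3.62) = 34.2; t₂ = 3.62 − 0.01·34.2 = 3.278
Step 3: E′(3.278) = 30.78; t₃ = 3.278 − 0.01·30.78 = 2.9702

2.9702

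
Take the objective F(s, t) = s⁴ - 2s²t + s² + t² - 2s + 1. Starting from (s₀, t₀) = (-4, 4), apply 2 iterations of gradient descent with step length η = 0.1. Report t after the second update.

∇F = (4s³ - 4st + 2s - 2, -2s² + 2t)
Step 1: at (-4, 4), ∇F = (-202, -24) → (-4, 4) − 0.1·(-202, -24) = (16.2, 6.4)
Step 2: at (16.2, 6.4), ∇F = (16621.792, -512.08) → (16.2, 6.4) − 0.1·(16621.792, -512.08) = (-1645.9792, 57.608)
t = 57.608

57.608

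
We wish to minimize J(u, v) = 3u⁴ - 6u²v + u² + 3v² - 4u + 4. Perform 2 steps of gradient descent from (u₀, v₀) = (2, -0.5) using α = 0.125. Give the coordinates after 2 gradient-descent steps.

∇J = (12u³ - 12uv + 2u - 4, -6u² + 6v)
Step 1: at (2, -0.5), ∇J = (108, -27) → (2, -0.5) − 0.125·(108, -27) = (-11.5, 2.875)
Step 2: at (-11.5, 2.875), ∇J = (-17880.75, -776.25) → (-11.5, 2.875) − 0.125·(-17880.75, -776.25) = (2223.59375, 99.90625)

(2223.59375, 99.90625)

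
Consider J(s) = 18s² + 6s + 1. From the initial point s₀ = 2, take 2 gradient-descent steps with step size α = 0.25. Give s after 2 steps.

138.5

J′(s) = 36s + 6
s₁ = 2 − 0.25·78 = -17.5
s₂ = -17.5 − 0.25·(-624) = 138.5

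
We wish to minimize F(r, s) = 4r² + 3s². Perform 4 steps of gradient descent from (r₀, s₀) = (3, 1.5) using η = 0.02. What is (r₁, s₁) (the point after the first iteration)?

∇F = (8r, 6s)
Step 1: at (3, 1.5), ∇F = (24, 9) → (3, 1.5) − 0.02·(24, 9) = (2.52, 1.32)

(2.52, 1.32)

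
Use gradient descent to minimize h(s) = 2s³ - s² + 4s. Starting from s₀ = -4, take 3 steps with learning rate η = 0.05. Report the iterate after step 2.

-37.048

h′(s) = 6s² - 2s + 4
Step 1: h′(-4) = 108; s₁ = -4 − 0.05·108 = -9.4
Step 2: h′(-9.4) = 552.96; s₂ = -9.4 − 0.05·552.96 = -37.048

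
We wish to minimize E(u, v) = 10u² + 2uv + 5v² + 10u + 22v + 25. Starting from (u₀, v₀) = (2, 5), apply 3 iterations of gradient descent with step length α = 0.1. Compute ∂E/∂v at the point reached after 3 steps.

∇E = (20u + 2v + 10, 2u + 10v + 22)
Step 1: at (2, 5), ∇E = (60, 76) → (2, 5) − 0.1·(60, 76) = (-4, -2.6)
Step 2: at (-4, -2.6), ∇E = (-75.2, -12) → (-4, -2.6) − 0.1·(-75.2, -12) = (3.52, -1.4)
Step 3: at (3.52, -1.4), ∇E = (77.6, 15.04) → (3.52, -1.4) − 0.1·(77.6, 15.04) = (-4.24, -2.904)
∂E/∂v at (-4.24, -2.904) = -15.52

-15.52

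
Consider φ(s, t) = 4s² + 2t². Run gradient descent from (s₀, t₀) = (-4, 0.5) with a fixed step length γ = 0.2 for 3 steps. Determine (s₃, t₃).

∇φ = (8s, 4t)
(s₁, t₁) = (-4, 0.5) − 0.2·(-32, 2) = (2.4, 0.1)
(s₂, t₂) = (2.4, 0.1) − 0.2·(19.2, 0.4) = (-1.44, 0.02)
(s₃, t₃) = (-1.44, 0.02) − 0.2·(-11.52, 0.08) = (0.864, 0.004)

(0.864, 0.004)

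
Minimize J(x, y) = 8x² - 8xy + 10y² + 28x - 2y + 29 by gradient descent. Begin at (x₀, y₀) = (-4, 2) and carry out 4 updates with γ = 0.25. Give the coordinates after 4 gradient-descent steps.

(-1957, 2504.5)

∇J = (16x - 8y + 28, -8x + 20y - 2)
Step 1: at (-4, 2), ∇J = (-52, 70) → (-4, 2) − 0.25·(-52, 70) = (9, -15.5)
Step 2: at (9, -15.5), ∇J = (296, -384) → (9, -15.5) − 0.25·(296, -384) = (-65, 80.5)
Step 3: at (-65, 80.5), ∇J = (-1656, 2128) → (-65, 80.5) − 0.25·(-1656, 2128) = (349, -451.5)
Step 4: at (349, -451.5), ∇J = (9224, -11824) → (349, -451.5) − 0.25·(9224, -11824) = (-1957, 2504.5)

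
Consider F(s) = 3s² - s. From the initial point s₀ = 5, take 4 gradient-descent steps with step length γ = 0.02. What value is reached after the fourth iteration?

F′(s) = 6s - 1
Step 1: F′(5) = 29; s₁ = 5 − 0.02·29 = 4.42
Step 2: F′(4.42) = 25.52; s₂ = 4.42 − 0.02·25.52 = 3.9096
Step 3: F′(3.9096) = 22.4576; s₃ = 3.9096 − 0.02·22.4576 = 3.460448
Step 4: F′(3.460448) = 19.762688; s₄ = 3.460448 − 0.02·19.762688 = 3.06519424

3.06519424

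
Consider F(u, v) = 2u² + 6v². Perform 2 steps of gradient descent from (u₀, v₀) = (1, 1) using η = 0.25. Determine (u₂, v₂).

(0, 4)

∇F = (4u, 12v)
(u₁, v₁) = (1, 1) − 0.25·(4, 12) = (0, -2)
(u₂, v₂) = (0, -2) − 0.25·(0, -24) = (0, 4)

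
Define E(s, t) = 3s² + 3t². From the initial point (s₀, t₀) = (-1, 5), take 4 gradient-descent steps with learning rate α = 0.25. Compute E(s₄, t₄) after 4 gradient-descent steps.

0.3046875

∇E = (6s, 6t)
(s₁, t₁) = (-1, 5) − 0.25·(-6, 30) = (0.5, -2.5)
(s₂, t₂) = (0.5, -2.5) − 0.25·(3, -15) = (-0.25, 1.25)
(s₃, t₃) = (-0.25, 1.25) − 0.25·(-1.5, 7.5) = (0.125, -0.625)
(s₄, t₄) = (0.125, -0.625) − 0.25·(0.75, -3.75) = (-0.0625, 0.3125)
E(-0.0625, 0.3125) = 0.3046875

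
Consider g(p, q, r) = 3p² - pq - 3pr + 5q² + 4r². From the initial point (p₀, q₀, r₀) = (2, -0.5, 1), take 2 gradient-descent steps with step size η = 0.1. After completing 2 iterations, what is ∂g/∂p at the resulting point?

2.55

∇g = (6p - q - 3r, -p + 10q, -3p + 8r)
(p₁, q₁, r₁) = (2, -0.5, 1) − 0.1·(9.5, -7, 2) = (1.05, 0.2, 0.8)
(p₂, q₂, r₂) = (1.05, 0.2, 0.8) − 0.1·(3.7, 0.95, 3.25) = (0.68, 0.105, 0.475)
∂g/∂p at (0.68, 0.105, 0.475) = 2.55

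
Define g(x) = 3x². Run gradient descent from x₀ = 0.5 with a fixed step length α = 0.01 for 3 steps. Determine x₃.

0.415292

g′(x) = 6x
Step 1: g′(0.5) = 3; x₁ = 0.5 − 0.01·3 = 0.47
Step 2: g′(0.47) = 2.82; x₂ = 0.47 − 0.01·2.82 = 0.4418
Step 3: g′(0.4418) = 2.6508; x₃ = 0.4418 − 0.01·2.6508 = 0.415292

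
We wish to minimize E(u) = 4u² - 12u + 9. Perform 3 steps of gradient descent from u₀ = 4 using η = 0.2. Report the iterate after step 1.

E′(u) = 8u - 12
Step 1: E′(4) = 20; u₁ = 4 − 0.2·20 = 0

0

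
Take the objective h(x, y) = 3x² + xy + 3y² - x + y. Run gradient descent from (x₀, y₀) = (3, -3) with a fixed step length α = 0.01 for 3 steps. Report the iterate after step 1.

(2.86, -2.86)

∇h = (6x + y - 1, x + 6y + 1)
Step 1: at (3, -3), ∇h = (14, -14) → (3, -3) − 0.01·(14, -14) = (2.86, -2.86)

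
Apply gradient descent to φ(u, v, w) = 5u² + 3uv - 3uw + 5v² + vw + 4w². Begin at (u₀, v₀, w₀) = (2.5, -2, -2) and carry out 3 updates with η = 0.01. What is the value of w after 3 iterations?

∇φ = (10u + 3v - 3w, 3u + 10v + w, -3u + v + 8w)
Step 1: at (2.5, -2, -2), ∇φ = (25, -14.5, -25.5) → (2.5, -2, -2) − 0.01·(25, -14.5, -25.5) = (2.25, -1.855, -1.745)
Step 2: at (2.25, -1.855, -1.745), ∇φ = (22.17, -13.545, -22.565) → (2.25, -1.855, -1.745) − 0.01·(22.17, -13.545, -22.565) = (2.0283, -1.71955, -1.51935)
Step 3: at (2.0283, -1.71955, -1.51935), ∇φ = (19.6824, -12.62995, -19.95925) → (2.0283, -1.71955, -1.51935) − 0.01·(19.6824, -12.62995, -19.95925) = (1.831476, -1.5932505, -1.3197575)
w = -1.3197575

-1.3197575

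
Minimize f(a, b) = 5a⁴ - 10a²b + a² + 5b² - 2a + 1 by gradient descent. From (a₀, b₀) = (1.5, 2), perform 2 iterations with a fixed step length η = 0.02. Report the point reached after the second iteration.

∇f = (20a³ - 20ab + 2a - 2, -10a² + 10b)
Step 1: at (1.5, 2), ∇f = (8.5, -2.5) → (1.5, 2) − 0.02·(8.5, -2.5) = (1.33, 2.05)
Step 2: at (1.33, 2.05), ∇f = (-6.81726, 2.811) → (1.33, 2.05) − 0.02·(-6.81726, 2.811) = (1.4663452, 1.99378)

(1.4663452, 1.99378)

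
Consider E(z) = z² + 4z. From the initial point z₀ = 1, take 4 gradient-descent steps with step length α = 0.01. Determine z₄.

E′(z) = 2z + 4
Step 1: E′(1) = 6; z₁ = 1 − 0.01·6 = 0.94
Step 2: E′(0.94) = 5.88; z₂ = 0.94 − 0.01·5.88 = 0.8812
Step 3: E′(0.8812) = 5.7624; z₃ = 0.8812 − 0.01·5.7624 = 0.823576
Step 4: E′(0.823576) = 5.647152; z₄ = 0.823576 − 0.01·5.647152 = 0.76710448

0.76710448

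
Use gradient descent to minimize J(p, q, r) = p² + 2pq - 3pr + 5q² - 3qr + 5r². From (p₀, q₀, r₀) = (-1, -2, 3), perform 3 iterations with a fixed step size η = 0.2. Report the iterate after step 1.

∇J = (2p + 2q - 3r, 2p + 10q - 3r, -3p - 3q + 10r)
Step 1: at (-1, -2, 3), ∇J = (-15, -31, 39) → (-1, -2, 3) − 0.2·(-15, -31, 39) = (2, 4.2, -4.8)

(2, 4.2, -4.8)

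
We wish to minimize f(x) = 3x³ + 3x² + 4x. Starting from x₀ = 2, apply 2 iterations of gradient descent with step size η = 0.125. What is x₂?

-24.40625

f′(x) = 9x² + 6x + 4
Step 1: f′(2) = 52; x₁ = 2 − 0.125·52 = -4.5
Step 2: f′(-4.5) = 159.25; x₂ = -4.5 − 0.125·159.25 = -24.40625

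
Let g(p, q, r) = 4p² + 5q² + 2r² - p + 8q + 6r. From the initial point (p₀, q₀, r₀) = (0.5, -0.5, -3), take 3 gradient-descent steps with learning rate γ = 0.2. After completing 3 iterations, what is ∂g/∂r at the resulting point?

∇g = (8p - 1, 10q + 8, 4r + 6)
Step 1: at (0.5, -0.5, -3), ∇g = (3, 3, -6) → (0.5, -0.5, -3) − 0.2·(3, 3, -6) = (-0.1, -1.1, -1.8)
Step 2: at (-0.1, -1.1, -1.8), ∇g = (-1.8, -3, -1.2) → (-0.1, -1.1, -1.8) − 0.2·(-1.8, -3, -1.2) = (0.26, -0.5, -1.56)
Step 3: at (0.26, -0.5, -1.56), ∇g = (1.08, 3, -0.24) → (0.26, -0.5, -1.56) − 0.2·(1.08, 3, -0.24) = (0.044, -1.1, -1.512)
∂g/∂r at (0.044, -1.1, -1.512) = -0.048

-0.048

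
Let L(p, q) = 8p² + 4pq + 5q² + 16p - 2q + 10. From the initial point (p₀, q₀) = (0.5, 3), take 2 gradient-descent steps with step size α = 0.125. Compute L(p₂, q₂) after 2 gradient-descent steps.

∇L = (16p + 4q + 16, 4p + 10q - 2)
Step 1: at (0.5, 3), ∇L = (36, 30) → (0.5, 3) − 0.125·(36, 30) = (-4, -0.75)
Step 2: at (-4, -0.75), ∇L = (-51, -25.5) → (-4, -0.75) − 0.125·(-51, -25.5) = (2.375, 2.4375)
L(2.375, 2.4375) = 141.11328125

141.11328125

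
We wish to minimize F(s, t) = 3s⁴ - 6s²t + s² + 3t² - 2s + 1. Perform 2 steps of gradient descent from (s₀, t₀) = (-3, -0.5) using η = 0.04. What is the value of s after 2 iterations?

-619.2816

∇F = (12s³ - 12st + 2s - 2, -6s² + 6t)
Step 1: at (-3, -0.5), ∇F = (-350, -57) → (-3, -0.5) − 0.04·(-350, -57) = (11, 1.78)
Step 2: at (11, 1.78), ∇F = (15757.04, -715.32) → (11, 1.78) − 0.04·(15757.04, -715.32) = (-619.2816, 30.3928)
s = -619.2816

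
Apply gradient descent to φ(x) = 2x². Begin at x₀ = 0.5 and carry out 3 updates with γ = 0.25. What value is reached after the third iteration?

0

φ′(x) = 4x
Step 1: φ′(0.5) = 2; x₁ = 0.5 − 0.25·2 = 0
Step 2: φ′(0) = 0; x₂ = 0 − 0.25·0 = 0
Step 3: φ′(0) = 0; x₃ = 0 − 0.25·0 = 0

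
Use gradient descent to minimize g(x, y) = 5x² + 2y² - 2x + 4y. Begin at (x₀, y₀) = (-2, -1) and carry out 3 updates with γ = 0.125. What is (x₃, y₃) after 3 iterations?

∇g = (10x - 2, 4y + 4)
Step 1: at (-2, -1), ∇g = (-22, 0) → (-2, -1) − 0.125·(-22, 0) = (0.75, -1)
Step 2: at (0.75, -1), ∇g = (5.5, 0) → (0.75, -1) − 0.125·(5.5, 0) = (0.0625, -1)
Step 3: at (0.0625, -1), ∇g = (-1.375, 0) → (0.0625, -1) − 0.125·(-1.375, 0) = (0.234375, -1)

(0.234375, -1)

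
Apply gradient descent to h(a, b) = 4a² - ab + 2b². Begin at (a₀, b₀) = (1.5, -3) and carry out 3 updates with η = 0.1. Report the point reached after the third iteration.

∇h = (8a - b, -a + 4b)
Step 1: at (1.5, -3), ∇h = (15, -13.5) → (1.5, -3) − 0.1·(15, -13.5) = (0, -1.65)
Step 2: at (0, -1.65), ∇h = (1.65, -6.6) → (0, -1.65) − 0.1·(1.65, -6.6) = (-0.165, -0.99)
Step 3: at (-0.165, -0.99), ∇h = (-0.33, -3.795) → (-0.165, -0.99) − 0.1·(-0.33, -3.795) = (-0.132, -0.6105)

(-0.132, -0.6105)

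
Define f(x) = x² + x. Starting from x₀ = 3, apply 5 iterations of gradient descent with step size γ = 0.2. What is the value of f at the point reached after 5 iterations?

f′(x) = 2x + 1
x₁ = 3 − 0.2·7 = 1.6
x₂ = 1.6 − 0.2·4.2 = 0.76
x₃ = 0.76 − 0.2·2.52 = 0.256
x₄ = 0.256 − 0.2·1.512 = -0.0464
x₅ = -0.0464 − 0.2·0.9072 = -0.22784
f(-0.22784) = -0.1759289344

-0.1759289344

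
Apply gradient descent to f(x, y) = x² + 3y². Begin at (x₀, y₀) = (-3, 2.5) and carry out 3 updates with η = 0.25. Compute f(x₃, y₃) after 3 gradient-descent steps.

0.43359375

∇f = (2x, 6y)
Step 1: at (-3, 2.5), ∇f = (-6, 15) → (-3, 2.5) − 0.25·(-6, 15) = (-1.5, -1.25)
Step 2: at (-1.5, -1.25), ∇f = (-3, -7.5) → (-1.5, -1.25) − 0.25·(-3, -7.5) = (-0.75, 0.625)
Step 3: at (-0.75, 0.625), ∇f = (-1.5, 3.75) → (-0.75, 0.625) − 0.25·(-1.5, 3.75) = (-0.375, -0.3125)
f(-0.375, -0.3125) = 0.43359375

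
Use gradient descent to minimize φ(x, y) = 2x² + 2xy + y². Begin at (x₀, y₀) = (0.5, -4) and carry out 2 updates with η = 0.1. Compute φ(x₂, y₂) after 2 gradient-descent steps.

4.114

∇φ = (4x + 2y, 2x + 2y)
Step 1: at (0.5, -4), ∇φ = (-6, -7) → (0.5, -4) − 0.1·(-6, -7) = (1.1, -3.3)
Step 2: at (1.1, -3.3), ∇φ = (-2.2, -4.4) → (1.1, -3.3) − 0.1·(-2.2, -4.4) = (1.32, -2.86)
φ(1.32, -2.86) = 4.114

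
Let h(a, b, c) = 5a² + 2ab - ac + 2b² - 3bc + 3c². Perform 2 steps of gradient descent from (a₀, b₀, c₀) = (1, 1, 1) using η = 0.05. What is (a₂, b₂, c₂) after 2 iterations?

∇h = (10a + 2b - c, 2a + 4b - 3c, -a - 3b + 6c)
Step 1: at (1, 1, 1), ∇h = (11, 3, 2) → (1, 1, 1) − 0.05·(11, 3, 2) = (0.45, 0.85, 0.9)
Step 2: at (0.45, 0.85, 0.9), ∇h = (5.3, 1.6, 2.4) → (0.45, 0.85, 0.9) − 0.05·(5.3, 1.6, 2.4) = (0.185, 0.77, 0.78)

(0.185, 0.77, 0.78)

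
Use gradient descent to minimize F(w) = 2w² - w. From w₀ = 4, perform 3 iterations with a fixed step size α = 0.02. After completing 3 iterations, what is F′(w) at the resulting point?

11.68032

F′(w) = 4w - 1
Step 1: F′(4) = 15; w₁ = 4 − 0.02·15 = 3.7
Step 2: F′(3.7) = 13.8; w₂ = 3.7 − 0.02·13.8 = 3.424
Step 3: F′(3.424) = 12.696; w₃ = 3.424 − 0.02·12.696 = 3.17008
F′(w) at (3.17008) = 11.68032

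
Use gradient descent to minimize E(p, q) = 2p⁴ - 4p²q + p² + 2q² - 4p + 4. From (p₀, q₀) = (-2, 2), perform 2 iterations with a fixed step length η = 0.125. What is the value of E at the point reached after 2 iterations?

∇E = (8p³ - 8pq + 2p - 4, -4p² + 4q)
Step 1: at (-2, 2), ∇E = (-40, -8) → (-2, 2) − 0.125·(-40, -8) = (3, 3)
Step 2: at (3, 3), ∇E = (146, -24) → (3, 3) − 0.125·(146, -24) = (-15.25, 6)
E(-15.25, 6) = 102958.6953125

102958.6953125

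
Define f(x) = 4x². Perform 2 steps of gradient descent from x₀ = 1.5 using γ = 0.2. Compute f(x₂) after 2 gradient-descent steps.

f′(x) = 8x
x₁ = 1.5 − 0.2·12 = -0.9
x₂ = -0.9 − 0.2·(-7.2) = 0.54
f(0.54) = 1.1664

1.1664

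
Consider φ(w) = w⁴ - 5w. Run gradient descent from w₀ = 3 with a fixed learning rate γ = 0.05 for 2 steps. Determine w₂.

φ′(w) = 4w³ - 5
w₁ = 3 − 0.05·103 = -2.15
w₂ = -2.15 − 0.05·(-44.7535) = 0.087675

0.087675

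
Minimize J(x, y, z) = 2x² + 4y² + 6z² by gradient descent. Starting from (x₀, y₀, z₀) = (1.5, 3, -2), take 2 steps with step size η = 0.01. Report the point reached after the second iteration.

(1.3824, 2.5392, -1.5488)

∇J = (4x, 8y, 12z)
Step 1: at (1.5, 3, -2), ∇J = (6, 24, -24) → (1.5, 3, -2) − 0.01·(6, 24, -24) = (1.44, 2.76, -1.76)
Step 2: at (1.44, 2.76, -1.76), ∇J = (5.76, 22.08, -21.12) → (1.44, 2.76, -1.76) − 0.01·(5.76, 22.08, -21.12) = (1.3824, 2.5392, -1.5488)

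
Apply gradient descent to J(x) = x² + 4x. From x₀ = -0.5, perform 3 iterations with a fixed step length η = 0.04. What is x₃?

-0.831968

J′(x) = 2x + 4
x₁ = -0.5 − 0.04·3 = -0.62
x₂ = -0.62 − 0.04·2.76 = -0.7304
x₃ = -0.7304 − 0.04·2.5392 = -0.831968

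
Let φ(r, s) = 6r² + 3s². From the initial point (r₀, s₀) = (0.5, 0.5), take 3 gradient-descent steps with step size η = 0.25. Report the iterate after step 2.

∇φ = (12r, 6s)
(r₁, s₁) = (0.5, 0.5) − 0.25·(6, 3) = (-1, -0.25)
(r₂, s₂) = (-1, -0.25) − 0.25·(-12, -1.5) = (2, 0.125)

(2, 0.125)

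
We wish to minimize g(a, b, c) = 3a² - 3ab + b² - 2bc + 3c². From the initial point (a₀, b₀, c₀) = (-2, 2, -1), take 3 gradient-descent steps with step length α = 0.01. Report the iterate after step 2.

∇g = (6a - 3b, -3a + 2b - 2c, -2b + 6c)
(a₁, b₁, c₁) = (-2, 2, -1) − 0.01·(-18, 12, -10) = (-1.82, 1.88, -0.9)
(a₂, b₂, c₂) = (-1.82, 1.88, -0.9) − 0.01·(-16.56, 11.02, -9.16) = (-1.6544, 1.7698, -0.8084)

(-1.6544, 1.7698, -0.8084)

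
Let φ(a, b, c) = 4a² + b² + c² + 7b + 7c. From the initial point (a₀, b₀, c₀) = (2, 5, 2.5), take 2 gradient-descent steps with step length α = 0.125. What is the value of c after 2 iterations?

∇φ = (8a, 2b + 7, 2c + 7)
Step 1: at (2, 5, 2.5), ∇φ = (16, 17, 12) → (2, 5, 2.5) − 0.125·(16, 17, 12) = (0, 2.875, 1)
Step 2: at (0, 2.875, 1), ∇φ = (0, 12.75, 9) → (0, 2.875, 1) − 0.125·(0, 12.75, 9) = (0, 1.28125, -0.125)
c = -0.125

-0.125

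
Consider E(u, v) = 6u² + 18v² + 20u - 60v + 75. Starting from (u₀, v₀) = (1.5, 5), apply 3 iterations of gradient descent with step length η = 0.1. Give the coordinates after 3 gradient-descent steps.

∇E = (12u + 20, 36v - 60)
(u₁, v₁) = (1.5, 5) − 0.1·(38, 120) = (-2.3, -7)
(u₂, v₂) = (-2.3, -7) − 0.1·(-7.6, -312) = (-1.54, 24.2)
(u₃, v₃) = (-1.54, 24.2) − 0.1·(1.52, 811.2) = (-1.692, -56.92)

(-1.692, -56.92)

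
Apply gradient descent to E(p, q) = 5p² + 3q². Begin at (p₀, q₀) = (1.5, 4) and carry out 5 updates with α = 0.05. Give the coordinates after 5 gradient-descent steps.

(0.046875, 0.67228)

∇E = (10p, 6q)
(p₁, q₁) = (1.5, 4) − 0.05·(15, 24) = (0.75, 2.8)
(p₂, q₂) = (0.75, 2.8) − 0.05·(7.5, 16.8) = (0.375, 1.96)
(p₃, q₃) = (0.375, 1.96) − 0.05·(3.75, 11.76) = (0.1875, 1.372)
(p₄, q₄) = (0.1875, 1.372) − 0.05·(1.875, 8.232) = (0.09375, 0.9604)
(p₅, q₅) = (0.09375, 0.9604) − 0.05·(0.9375, 5.7624) = (0.046875, 0.67228)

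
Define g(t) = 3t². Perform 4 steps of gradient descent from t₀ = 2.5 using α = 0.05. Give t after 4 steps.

0.60025

g′(t) = 6t
t₁ = 2.5 − 0.05·15 = 1.75
t₂ = 1.75 − 0.05·10.5 = 1.225
t₃ = 1.225 − 0.05·7.35 = 0.8575
t₄ = 0.8575 − 0.05·5.145 = 0.60025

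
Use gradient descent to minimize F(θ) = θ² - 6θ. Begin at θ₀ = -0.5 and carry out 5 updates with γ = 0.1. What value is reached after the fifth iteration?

1.85312

F′(θ) = 2θ - 6
θ₁ = -0.5 − 0.1·(-7) = 0.2
θ₂ = 0.2 − 0.1·(-5.6) = 0.76
θ₃ = 0.76 − 0.1·(-4.48) = 1.208
θ₄ = 1.208 − 0.1·(-3.584) = 1.5664
θ₅ = 1.5664 − 0.1·(-2.8672) = 1.85312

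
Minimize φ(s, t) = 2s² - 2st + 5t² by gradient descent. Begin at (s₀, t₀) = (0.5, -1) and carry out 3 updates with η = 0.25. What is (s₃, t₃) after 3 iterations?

(-1.4375, 4.75)

∇φ = (4s - 2t, -2s + 10t)
Step 1: at (0.5, -1), ∇φ = (4, -11) → (0.5, -1) − 0.25·(4, -11) = (-0.5, 1.75)
Step 2: at (-0.5, 1.75), ∇φ = (-5.5, 18.5) → (-0.5, 1.75) − 0.25·(-5.5, 18.5) = (0.875, -2.875)
Step 3: at (0.875, -2.875), ∇φ = (9.25, -30.5) → (0.875, -2.875) − 0.25·(9.25, -30.5) = (-1.4375, 4.75)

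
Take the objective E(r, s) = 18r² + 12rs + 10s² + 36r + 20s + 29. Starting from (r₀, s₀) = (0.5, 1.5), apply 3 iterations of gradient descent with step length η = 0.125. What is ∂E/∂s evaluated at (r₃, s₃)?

-3384

∇E = (36r + 12s + 36, 12r + 20s + 20)
(r₁, s₁) = (0.5, 1.5) − 0.125·(72, 56) = (-8.5, -5.5)
(r₂, s₂) = (-8.5, -5.5) − 0.125·(-336, -192) = (33.5, 18.5)
(r₃, s₃) = (33.5, 18.5) − 0.125·(1464, 792) = (-149.5, -80.5)
∂E/∂s at (-149.5, -80.5) = -3384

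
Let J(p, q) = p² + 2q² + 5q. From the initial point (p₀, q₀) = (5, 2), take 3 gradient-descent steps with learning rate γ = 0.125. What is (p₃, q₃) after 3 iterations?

∇J = (2p, 4q + 5)
(p₁, q₁) = (5, 2) − 0.125·(10, 13) = (3.75, 0.375)
(p₂, q₂) = (3.75, 0.375) − 0.125·(7.5, 6.5) = (2.8125, -0.4375)
(p₃, q₃) = (2.8125, -0.4375) − 0.125·(5.625, 3.25) = (2.109375, -0.84375)

(2.109375, -0.84375)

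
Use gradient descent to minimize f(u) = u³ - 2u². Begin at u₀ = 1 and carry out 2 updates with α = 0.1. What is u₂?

f′(u) = 3u² - 4u
Step 1: f′(1) = -1; u₁ = 1 − 0.1·(-1) = 1.1
Step 2: f′(1.1) = -0.77; u₂ = 1.1 − 0.1·(-0.77) = 1.177

1.177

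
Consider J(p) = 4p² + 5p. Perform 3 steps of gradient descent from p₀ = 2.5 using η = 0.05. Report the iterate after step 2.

0.5

J′(p) = 8p + 5
p₁ = 2.5 − 0.05·25 = 1.25
p₂ = 1.25 − 0.05·15 = 0.5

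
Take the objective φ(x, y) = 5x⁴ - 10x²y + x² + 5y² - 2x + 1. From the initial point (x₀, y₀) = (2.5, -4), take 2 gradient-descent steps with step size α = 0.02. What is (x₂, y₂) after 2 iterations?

∇φ = (20x³ - 20xy + 2x - 2, -10x² + 10y)
(x₁, y₁) = (2.5, -4) − 0.02·(515.5, -102.5) = (-7.81, -1.95)
(x₂, y₂) = (-7.81, -1.95) − 0.02·(-9849.80082, -629.461) = (189.1860164, 10.63922)

(189.1860164, 10.63922)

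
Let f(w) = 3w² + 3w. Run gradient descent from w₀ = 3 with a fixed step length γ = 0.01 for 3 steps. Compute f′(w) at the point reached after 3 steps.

f′(w) = 6w + 3
w₁ = 3 − 0.01·21 = 2.79
w₂ = 2.79 − 0.01·19.74 = 2.5926
w₃ = 2.5926 − 0.01·18.5556 = 2.407044
f′(w) at (2.407044) = 17.442264

17.442264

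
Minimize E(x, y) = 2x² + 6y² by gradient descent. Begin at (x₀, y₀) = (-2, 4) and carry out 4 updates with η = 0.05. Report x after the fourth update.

∇E = (4x, 12y)
(x₁, y₁) = (-2, 4) − 0.05·(-8, 48) = (-1.6, 1.6)
(x₂, y₂) = (-1.6, 1.6) − 0.05·(-6.4, 19.2) = (-1.28, 0.64)
(x₃, y₃) = (-1.28, 0.64) − 0.05·(-5.12, 7.68) = (-1.024, 0.256)
(x₄, y₄) = (-1.024, 0.256) − 0.05·(-4.096, 3.072) = (-0.8192, 0.1024)
x = -0.8192

-0.8192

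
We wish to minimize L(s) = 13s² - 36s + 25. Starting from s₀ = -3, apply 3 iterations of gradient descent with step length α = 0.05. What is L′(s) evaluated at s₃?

3.078

L′(s) = 26s - 36
Step 1: L′(-3) = -114; s₁ = -3 − 0.05·(-114) = 2.7
Step 2: L′(2.7) = 34.2; s₂ = 2.7 − 0.05·34.2 = 0.99
Step 3: L′(0.99) = -10.26; s₃ = 0.99 − 0.05·(-10.26) = 1.503
L′(s) at (1.503) = 3.078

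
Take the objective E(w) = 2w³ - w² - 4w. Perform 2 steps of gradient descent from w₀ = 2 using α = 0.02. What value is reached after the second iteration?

1.488512

E′(w) = 6w² - 2w - 4
Step 1: E′(2) = 16; w₁ = 2 − 0.02·16 = 1.68
Step 2: E′(1.68) = 9.5744; w₂ = 1.68 − 0.02·9.5744 = 1.488512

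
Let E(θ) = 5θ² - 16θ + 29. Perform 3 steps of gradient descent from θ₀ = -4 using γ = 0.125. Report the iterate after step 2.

1.25

E′(θ) = 10θ - 16
θ₁ = -4 − 0.125·(-56) = 3
θ₂ = 3 − 0.125·14 = 1.25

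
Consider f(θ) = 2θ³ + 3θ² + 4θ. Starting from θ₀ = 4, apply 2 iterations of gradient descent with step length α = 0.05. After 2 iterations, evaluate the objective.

-47.247115776

f′(θ) = 6θ² + 6θ + 4
Step 1: f′(4) = 124; θ₁ = 4 − 0.05·124 = -2.2
Step 2: f′(-2.2) = 19.84; θ₂ = -2.2 − 0.05·19.84 = -3.192
f(-3.192) = -47.247115776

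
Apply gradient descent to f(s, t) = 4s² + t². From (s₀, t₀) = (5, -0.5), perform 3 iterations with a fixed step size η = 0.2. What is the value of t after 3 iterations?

-0.108

∇f = (8s, 2t)
(s₁, t₁) = (5, -0.5) − 0.2·(40, -1) = (-3, -0.3)
(s₂, t₂) = (-3, -0.3) − 0.2·(-24, -0.6) = (1.8, -0.18)
(s₃, t₃) = (1.8, -0.18) − 0.2·(14.4, -0.36) = (-1.08, -0.108)
t = -0.108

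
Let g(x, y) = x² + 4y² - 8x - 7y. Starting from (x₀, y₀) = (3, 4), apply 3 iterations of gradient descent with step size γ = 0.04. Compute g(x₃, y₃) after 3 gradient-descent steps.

∇g = (2x - 8, 8y - 7)
Step 1: at (3, 4), ∇g = (-2, 25) → (3, 4) − 0.04·(-2, 25) = (3.08, 3)
Step 2: at (3.08, 3), ∇g = (-1.84, 17) → (3.08, 3) − 0.04·(-1.84, 17) = (3.1536, 2.32)
Step 3: at (3.1536, 2.32), ∇g = (-1.6928, 11.56) → (3.1536, 2.32) − 0.04·(-1.6928, 11.56) = (3.221312, 1.8576)
g(3.221312, 1.8576) = -14.594133958656

-14.594133958656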